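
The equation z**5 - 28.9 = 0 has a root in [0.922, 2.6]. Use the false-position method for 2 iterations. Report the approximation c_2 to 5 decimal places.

1.59948

f(0.922000) = -28.233723, f(2.600000) = 89.913760
step 1: c = 1.322992, f(c) = -24.846912 < 0 → new bracket [1.322992, 2.600000]
step 2: c = 1.599478, f(c) = -18.431339 < 0 → new bracket [1.599478, 2.600000]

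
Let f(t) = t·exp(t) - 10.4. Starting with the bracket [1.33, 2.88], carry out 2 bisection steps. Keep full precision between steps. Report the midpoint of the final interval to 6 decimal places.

1.911250

f(1.330000) = -5.371212, f(2.880000) = 40.905107 (opposite signs)
step 1: m = 2.105000, f(m) = 6.875952 > 0 → root in [1.330000, 2.105000]
step 2: m = 1.717500, f(m) = -0.832521 < 0 → root in [1.717500, 2.105000]
Midpoint of [1.717500, 2.105000] = 1.911250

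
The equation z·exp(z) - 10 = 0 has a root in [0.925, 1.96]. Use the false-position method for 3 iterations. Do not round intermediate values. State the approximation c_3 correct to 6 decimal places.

f(0.925000) = -7.667272, f(1.960000) = 3.914681
step 1: c = 1.610172, f(c) = -1.943232 < 0 → new bracket [1.610172, 1.960000]
step 2: c = 1.726219, f(c) = -0.299736 < 0 → new bracket [1.726219, 1.960000]
step 3: c = 1.742846, f(c) = -0.042104 < 0 → new bracket [1.742846, 1.960000]

1.742846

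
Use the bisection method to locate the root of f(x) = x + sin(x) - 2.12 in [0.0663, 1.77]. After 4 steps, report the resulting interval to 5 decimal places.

[1.13111, 1.23759]

f(0.066300) = -1.987449, f(1.770000) = 0.630224 (opposite signs)
step 1: m = 0.918150, f(m) = -0.407371 < 0 → root in [0.918150, 1.770000]
step 2: m = 1.344075, f(m) = 0.198484 > 0 → root in [0.918150, 1.344075]
step 3: m = 1.131112, f(m) = -0.084001 < 0 → root in [1.131112, 1.344075]
step 4: m = 1.237594, f(m) = 0.062593 > 0 → root in [1.131112, 1.237594]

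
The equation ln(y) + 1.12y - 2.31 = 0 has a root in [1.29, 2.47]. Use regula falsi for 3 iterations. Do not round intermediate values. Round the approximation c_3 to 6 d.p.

False-position update: c = (a·f(b) − b·f(a))/(f(b) − f(a)); replace the endpoint whose sign matches f(c).
f(1.290000) = -0.610558, f(2.470000) = 1.360618
step 1: c = 1.655497, f(c) = 0.048257 > 0 → new bracket [1.290000, 1.655497]
step 2: c = 1.628725, f(c) = 0.001969 > 0 → new bracket [1.290000, 1.628725]
step 3: c = 1.627636, f(c) = 0.000081 > 0 → new bracket [1.290000, 1.627636]

1.627636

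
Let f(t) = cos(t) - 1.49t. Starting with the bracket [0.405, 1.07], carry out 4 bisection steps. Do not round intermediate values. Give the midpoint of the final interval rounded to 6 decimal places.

0.550469

f(0.405000) = 0.315652, f(1.070000) = -1.114176 (opposite signs)
step 1: m = 0.737500, f(m) = -0.358723 < 0 → root in [0.405000, 0.737500]
step 2: m = 0.571250, f(m) = -0.009937 < 0 → root in [0.405000, 0.571250]
step 3: m = 0.488125, f(m) = 0.155907 > 0 → root in [0.488125, 0.571250]
step 4: m = 0.529688, f(m) = 0.073731 > 0 → root in [0.529688, 0.571250]
Midpoint of [0.529688, 0.571250] = 0.550469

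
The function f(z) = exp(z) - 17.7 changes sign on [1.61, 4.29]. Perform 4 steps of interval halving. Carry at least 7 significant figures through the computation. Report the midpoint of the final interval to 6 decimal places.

f(1.610000) = -12.697189, f(4.290000) = 55.266468 (opposite signs)
step 1: m = 2.950000, f(m) = 1.405954 > 0 → root in [1.610000, 2.950000]
step 2: m = 2.280000, f(m) = -7.923320 < 0 → root in [2.280000, 2.950000]
step 3: m = 2.615000, f(m) = -4.032784 < 0 → root in [2.615000, 2.950000]
step 4: m = 2.782500, f(m) = -1.540631 < 0 → root in [2.782500, 2.950000]
Midpoint of [2.782500, 2.950000] = 2.866250

2.866250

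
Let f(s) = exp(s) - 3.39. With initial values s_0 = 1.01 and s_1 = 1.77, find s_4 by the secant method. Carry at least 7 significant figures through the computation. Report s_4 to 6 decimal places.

Secant update: s_(k+1) = s_k − f(s_k)·(s_k − s_(k-1))/(f(s_k) − f(s_(k-1))).
f(s_0) = -0.644399, f(s_1) = 2.480853
s_2 = 1.770000 - (2.480853)·(1.770000 - 1.010000)/(2.480853 - (-0.644399)) = 1.166705; f(s_2) = -0.178606
s_3 = 1.166705 - (-0.178606)·(1.166705 - 1.770000)/(-0.178606 - (2.480853)) = 1.207222; f(s_3) = -0.045820
s_4 = 1.207222 - (-0.045820)·(1.207222 - 1.166705)/(-0.045820 - (-0.178606)) = 1.221202; f(s_4) = 0.001263

1.221202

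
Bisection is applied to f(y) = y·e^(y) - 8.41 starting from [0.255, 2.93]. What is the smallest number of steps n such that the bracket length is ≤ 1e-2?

Initial width b − a = 2.93 − 0.255 = 2.675000.
After n steps the width is (b−a)/2^n; need (b−a)/2^n ≤ 1e-2.
So n ≥ log₂(2.675000/1e-2) = log₂(267.5000) ≈ 8.0634.
Hence n = 9.

9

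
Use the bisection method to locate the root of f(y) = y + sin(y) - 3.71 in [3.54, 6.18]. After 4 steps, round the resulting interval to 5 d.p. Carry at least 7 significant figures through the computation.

f(3.540000) = -0.557951, f(6.180000) = 2.366998 (opposite signs)
step 1: m = 4.860000, f(m) = 0.160875 > 0 → root in [3.540000, 4.860000]
step 2: m = 4.200000, f(m) = -0.381576 < 0 → root in [4.200000, 4.860000]
step 3: m = 4.530000, f(m) = -0.163413 < 0 → root in [4.530000, 4.860000]
step 4: m = 4.695000, f(m) = -0.014849 < 0 → root in [4.695000, 4.860000]

[4.69500, 4.86000]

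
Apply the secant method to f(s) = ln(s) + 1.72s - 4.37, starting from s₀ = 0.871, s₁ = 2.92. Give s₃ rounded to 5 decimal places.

2.10506

Secant update: s_(k+1) = s_k − f(s_k)·(s_k − s_(k-1))/(f(s_k) − f(s_(k-1))).
f(s_0) = -3.009993, f(s_1) = 1.723984
s_2 = 2.920000 - (1.723984)·(2.920000 - 0.871000)/(1.723984 - (-3.009993)) = 2.173811; f(s_2) = 0.145436
s_3 = 2.173811 - (0.145436)·(2.173811 - 2.920000)/(0.145436 - (1.723984)) = 2.105062; f(s_3) = -0.004948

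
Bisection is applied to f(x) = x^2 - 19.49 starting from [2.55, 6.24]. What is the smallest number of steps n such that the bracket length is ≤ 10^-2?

9

Initial width b − a = 6.24 − 2.55 = 3.690000.
After n steps the width is (b−a)/2^n; need (b−a)/2^n ≤ 10^-2.
So n ≥ log₂(3.690000/10^-2) = log₂(369.0000) ≈ 8.5275.
Hence n = 9.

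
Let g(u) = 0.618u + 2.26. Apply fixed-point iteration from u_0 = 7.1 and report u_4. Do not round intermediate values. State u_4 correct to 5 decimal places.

u_1 = g(7.100000) = 6.647800
u_2 = g(6.647800) = 6.368340
u_3 = g(6.368340) = 6.195634
u_4 = g(6.195634) = 6.088902

6.08890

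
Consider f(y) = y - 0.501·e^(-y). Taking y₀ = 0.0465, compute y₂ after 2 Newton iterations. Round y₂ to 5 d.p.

0.35223

Newton update: y ← y − f(y)/f'(y).
f'(y) = 1 + 0.501·e^(-y)
y_0 = 0.046500: f = -0.431737, f' = 1.478237 → y_1 = 0.046500 - (-0.431737)/(1.478237) = 0.338562
y_1 = 0.338562: f = -0.018548, f' = 1.357110 → y_2 = 0.338562 - (-0.018548)/(1.357110) = 0.352229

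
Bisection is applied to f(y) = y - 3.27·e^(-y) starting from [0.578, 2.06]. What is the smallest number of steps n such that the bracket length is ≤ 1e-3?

11

Initial width b − a = 2.06 − 0.578 = 1.482000.
After n steps the width is (b−a)/2^n; need (b−a)/2^n ≤ 1e-3.
So n ≥ log₂(1.482000/1e-3) = log₂(1482.0000) ≈ 10.5333.
Hence n = 11.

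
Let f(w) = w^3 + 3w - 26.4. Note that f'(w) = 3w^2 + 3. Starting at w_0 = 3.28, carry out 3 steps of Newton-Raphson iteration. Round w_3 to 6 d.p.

2.643357

w_0 = 3.280000: f = 18.727552, f' = 35.275200 → w_1 = 3.280000 - (18.727552)/(35.275200) = 2.749101
w_1 = 2.749101: f = 2.623801, f' = 25.672677 → w_2 = 2.749101 - (2.623801)/(25.672677) = 2.646899
w_2 = 2.646899: f = 0.085078, f' = 24.018229 → w_3 = 2.646899 - (0.085078)/(24.018229) = 2.643357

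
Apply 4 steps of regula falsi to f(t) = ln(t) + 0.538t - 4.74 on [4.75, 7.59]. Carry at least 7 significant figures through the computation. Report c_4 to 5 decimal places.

5.60619

f(4.750000) = -0.626355, f(7.590000) = 1.370252
step 1: c = 5.640936, f(c) = 0.024874 > 0 → new bracket [4.750000, 5.640936]
step 2: c = 5.606907, f(c) = 0.000515 > 0 → new bracket [4.750000, 5.606907]
step 3: c = 5.606203, f(c) = 0.000011 > 0 → new bracket [4.750000, 5.606203]
step 4: c = 5.606188, f(c) = 0.000000 > 0 → new bracket [4.750000, 5.606188]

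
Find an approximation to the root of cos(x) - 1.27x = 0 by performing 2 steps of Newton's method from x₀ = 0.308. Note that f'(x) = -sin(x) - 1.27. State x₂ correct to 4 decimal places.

x_0 = 0.308000: f = 0.561782, f' = -1.573153 → x_1 = 0.308000 - (0.561782)/(-1.573153) = 0.665106
x_1 = 0.665106: f = -0.057832, f' = -1.887142 → x_2 = 0.665106 - (-0.057832)/(-1.887142) = 0.634460

0.6345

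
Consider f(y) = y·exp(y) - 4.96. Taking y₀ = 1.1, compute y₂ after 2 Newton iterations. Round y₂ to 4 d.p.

f'(y) = (y + 1)·exp(y)
y_0 = 1.100000: f = -1.655417, f' = 6.308749 → y_1 = 1.100000 - (-1.655417)/(6.308749) = 1.362400
y_1 = 1.362400: f = 0.360931, f' = 9.226488 → y_2 = 1.362400 - (0.360931)/(9.226488) = 1.323281

1.3233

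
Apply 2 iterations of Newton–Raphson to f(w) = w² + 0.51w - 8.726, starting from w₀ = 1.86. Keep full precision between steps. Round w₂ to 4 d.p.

Newton update: w ← w − f(w)/f'(w).
f'(w) = 2w + 0.51
w_0 = 1.860000: f = -4.317800, f' = 4.230000 → w_1 = 1.860000 - (-4.317800)/(4.230000) = 2.880757
w_1 = 2.880757: f = 1.041944, f' = 6.271513 → w_2 = 2.880757 - (1.041944)/(6.271513) = 2.714617

2.7146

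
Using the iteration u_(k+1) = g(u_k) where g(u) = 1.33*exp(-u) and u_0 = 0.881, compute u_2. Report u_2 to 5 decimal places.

0.76649

u_1 = g(0.881000) = 0.551110
u_2 = g(0.551110) = 0.766492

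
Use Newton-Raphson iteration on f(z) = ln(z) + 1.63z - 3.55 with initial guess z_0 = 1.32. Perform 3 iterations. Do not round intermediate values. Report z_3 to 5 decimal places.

1.81292

f'(z) = 1/z + 1.63
z_0 = 1.320000: f = -1.120768, f' = 2.387576 → z_1 = 1.320000 - (-1.120768)/(2.387576) = 1.789417
z_1 = 1.789417: f = -0.051361, f' = 2.188841 → z_2 = 1.789417 - (-0.051361)/(2.188841) = 1.812882
z_2 = 1.812882: f = -0.000085, f' = 2.181608 → z_3 = 1.812882 - (-0.000085)/(2.181608) = 1.812921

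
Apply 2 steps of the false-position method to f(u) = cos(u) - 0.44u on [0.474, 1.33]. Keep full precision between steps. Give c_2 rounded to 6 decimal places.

f(0.474000) = 0.681190, f(1.330000) = -0.346724
step 1: c = 1.041264, f(c) = 0.046974 > 0 → new bracket [1.041264, 1.330000]
step 2: c = 1.075714, f(c) = 0.001790 > 0 → new bracket [1.075714, 1.330000]

1.075714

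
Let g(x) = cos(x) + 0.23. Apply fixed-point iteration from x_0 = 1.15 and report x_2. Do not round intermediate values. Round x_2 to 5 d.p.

1.03300

x_1 = g(1.150000) = 0.638487
x_2 = g(0.638487) = 1.032998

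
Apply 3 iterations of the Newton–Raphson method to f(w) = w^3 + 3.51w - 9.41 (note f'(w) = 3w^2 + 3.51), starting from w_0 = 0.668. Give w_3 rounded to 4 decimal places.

w_0 = 0.668000: f = -6.767242, f' = 4.848672 → w_1 = 0.668000 - (-6.767242)/(4.848672) = 2.063690
w_1 = 2.063690: f = 6.622427, f' = 16.286448 → w_2 = 2.063690 - (6.622427)/(16.286448) = 1.657068
w_2 = 1.657068: f = 0.956409, f' = 11.747623 → w_3 = 1.657068 - (0.956409)/(11.747623) = 1.575655

1.5757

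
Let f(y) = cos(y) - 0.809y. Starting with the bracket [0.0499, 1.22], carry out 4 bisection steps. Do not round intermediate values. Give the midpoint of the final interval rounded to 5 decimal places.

0.81778

f(0.049900) = 0.958386, f(1.220000) = -0.643334 (opposite signs)
step 1: m = 0.634950, f(m) = 0.291427 > 0 → root in [0.634950, 1.220000]
step 2: m = 0.927475, f(m) = -0.150471 < 0 → root in [0.634950, 0.927475]
step 3: m = 0.781213, f(m) = 0.078059 > 0 → root in [0.781213, 0.927475]
step 4: m = 0.854344, f(m) = -0.034451 < 0 → root in [0.781213, 0.854344]
Midpoint of [0.781213, 0.854344] = 0.817778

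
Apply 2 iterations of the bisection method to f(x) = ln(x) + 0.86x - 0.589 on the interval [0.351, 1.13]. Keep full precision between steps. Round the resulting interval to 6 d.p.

f(0.351000) = -1.334109, f(1.130000) = 0.505018 (opposite signs)
step 1: m = 0.740500, f(m) = -0.252600 < 0 → root in [0.740500, 1.130000]
step 2: m = 0.935250, f(m) = 0.148374 > 0 → root in [0.740500, 0.935250]

[0.740500, 0.935250]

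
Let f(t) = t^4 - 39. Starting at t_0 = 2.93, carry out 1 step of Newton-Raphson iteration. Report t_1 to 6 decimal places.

2.585116

Newton update: t ← t − f(t)/f'(t).
f'(t) = 4t^3
t_0 = 2.930000: f = 34.700508, f' = 100.615028 → t_1 = 2.930000 - (34.700508)/(100.615028) = 2.585116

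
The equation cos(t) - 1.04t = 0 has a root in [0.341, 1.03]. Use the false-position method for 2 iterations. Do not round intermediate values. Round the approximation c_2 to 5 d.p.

False-position update: c = (a·f(b) − b·f(a))/(f(b) − f(a)); replace the endpoint whose sign matches f(c).
f(0.341000) = 0.587781, f(1.030000) = -0.556381
step 1: c = 0.694954, f(c) = 0.045331 > 0 → new bracket [0.694954, 1.030000]
step 2: c = 0.720195, f(c) = 0.002674 > 0 → new bracket [0.720195, 1.030000]

0.72020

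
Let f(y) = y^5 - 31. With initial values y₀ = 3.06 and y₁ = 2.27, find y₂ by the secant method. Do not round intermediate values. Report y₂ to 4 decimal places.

f(y_0) = 237.291635, f(y_1) = 29.273899
y_2 = 2.270000 - (29.273899)·(2.270000 - 3.060000)/(29.273899 - (237.291635)) = 2.158825; f(y_2) = 15.890747

2.1588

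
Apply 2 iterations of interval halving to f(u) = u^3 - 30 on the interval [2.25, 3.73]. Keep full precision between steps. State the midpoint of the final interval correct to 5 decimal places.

3.17500

f(2.250000) = -18.609375, f(3.730000) = 21.895117 (opposite signs)
step 1: m = 2.990000, f(m) = -3.269101 < 0 → root in [2.990000, 3.730000]
step 2: m = 3.360000, f(m) = 7.933056 > 0 → root in [2.990000, 3.360000]
Midpoint of [2.990000, 3.360000] = 3.175000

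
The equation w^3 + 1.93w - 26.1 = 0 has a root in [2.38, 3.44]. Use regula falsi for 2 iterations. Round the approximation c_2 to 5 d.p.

2.73372

False-position update: c = (a·f(b) − b·f(a))/(f(b) − f(a)); replace the endpoint whose sign matches f(c).
f(2.380000) = -8.025328, f(3.440000) = 21.246784
step 1: c = 2.670613, f(c) = -1.898448 < 0 → new bracket [2.670613, 3.440000]
step 2: c = 2.733720, f(c) = -0.394207 < 0 → new bracket [2.733720, 3.440000]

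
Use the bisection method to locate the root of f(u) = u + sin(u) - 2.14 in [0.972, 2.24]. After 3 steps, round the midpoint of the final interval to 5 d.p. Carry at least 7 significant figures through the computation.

f(0.972000) = -0.341985, f(2.240000) = 0.884316 (opposite signs)
step 1: m = 1.606000, f(m) = 0.465380 > 0 → root in [0.972000, 1.606000]
step 2: m = 1.289000, f(m) = 0.109557 > 0 → root in [0.972000, 1.289000]
step 3: m = 1.130500, f(m) = -0.104875 < 0 → root in [1.130500, 1.289000]
Midpoint of [1.130500, 1.289000] = 1.209750

1.20975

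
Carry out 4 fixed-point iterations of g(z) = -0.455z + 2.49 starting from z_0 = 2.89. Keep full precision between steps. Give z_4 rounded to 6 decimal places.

1.761857

z_1 = g(2.890000) = 1.175050
z_2 = g(1.175050) = 1.955352
z_3 = g(1.955352) = 1.600315
z_4 = g(1.600315) = 1.761857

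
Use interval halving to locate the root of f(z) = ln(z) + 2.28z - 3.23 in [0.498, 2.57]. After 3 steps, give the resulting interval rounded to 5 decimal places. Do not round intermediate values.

[1.27500, 1.53400]

f(0.498000) = -2.791715, f(2.570000) = 3.573506 (opposite signs)
step 1: m = 1.534000, f(m) = 0.695399 > 0 → root in [0.498000, 1.534000]
step 2: m = 1.016000, f(m) = -0.897647 < 0 → root in [1.016000, 1.534000]
step 3: m = 1.275000, f(m) = -0.080054 < 0 → root in [1.275000, 1.534000]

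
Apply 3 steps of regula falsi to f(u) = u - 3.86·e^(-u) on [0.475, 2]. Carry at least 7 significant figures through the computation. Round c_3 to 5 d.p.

f(0.475000) = -1.925476, f(2.000000) = 1.477606
step 1: c = 1.337851, f(c) = 0.324951 > 0 → new bracket [0.475000, 1.337851]
step 2: c = 1.213259, f(c) = 0.065962 > 0 → new bracket [0.475000, 1.213259]
step 3: c = 1.188806, f(c) = 0.013108 > 0 → new bracket [0.475000, 1.188806]

1.18881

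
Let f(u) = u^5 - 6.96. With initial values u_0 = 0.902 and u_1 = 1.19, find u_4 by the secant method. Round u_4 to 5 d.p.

Secant update: u_(k+1) = u_k − f(u_k)·(u_k − u_(k-1))/(f(u_k) − f(u_(k-1))).
f(u_0) = -6.362920, f(u_1) = -4.573646
u_2 = 1.190000 - (-4.573646)·(1.190000 - 0.902000)/(-4.573646 - (-6.362920)) = 1.926170; f(u_2) = 19.553895
u_3 = 1.926170 - (19.553895)·(1.926170 - 1.190000)/(19.553895 - (-4.573646)) = 1.329549; f(u_3) = -2.805466
u_4 = 1.329549 - (-2.805466)·(1.329549 - 1.926170)/(-2.805466 - (19.553895)) = 1.404408; f(u_4) = -1.496549

1.40441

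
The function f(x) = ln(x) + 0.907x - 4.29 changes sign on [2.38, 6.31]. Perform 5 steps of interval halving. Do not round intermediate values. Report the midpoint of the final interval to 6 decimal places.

f(2.380000) = -1.264240, f(6.310000) = 3.275306 (opposite signs)
step 1: m = 4.345000, f(m) = 1.119941 > 0 → root in [2.380000, 4.345000]
step 2: m = 3.362500, f(m) = -0.027528 < 0 → root in [3.362500, 4.345000]
step 3: m = 3.853750, f(m) = 0.554398 > 0 → root in [3.362500, 3.853750]
step 4: m = 3.608125, f(m) = 0.265758 > 0 → root in [3.362500, 3.608125]
step 5: m = 3.485313, f(m) = 0.119736 > 0 → root in [3.362500, 3.485313]
Midpoint of [3.362500, 3.485313] = 3.423906

3.423906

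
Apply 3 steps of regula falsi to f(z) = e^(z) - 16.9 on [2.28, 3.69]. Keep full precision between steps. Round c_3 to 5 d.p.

2.79674

f(2.280000) = -7.123320, f(3.690000) = 23.144847
step 1: c = 2.611830, f(c) = -3.276042 < 0 → new bracket [2.611830, 3.690000]
step 2: c = 2.745517, f(c) = -1.327339 < 0 → new bracket [2.745517, 3.690000]
step 3: c = 2.796744, f(c) = -0.508803 < 0 → new bracket [2.796744, 3.690000]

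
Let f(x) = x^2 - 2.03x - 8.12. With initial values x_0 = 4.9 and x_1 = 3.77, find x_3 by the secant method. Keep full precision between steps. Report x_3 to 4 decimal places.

f(x_0) = 5.943000, f(x_1) = -1.560200
x_2 = 3.770000 - (-1.560200)·(3.770000 - 4.900000)/(-1.560200 - (5.943000)) = 4.004970; f(x_2) = -0.210305
x_3 = 4.004970 - (-0.210305)·(4.004970 - 3.770000)/(-0.210305 - (-1.560200)) = 4.041577; f(x_3) = 0.009942

4.0416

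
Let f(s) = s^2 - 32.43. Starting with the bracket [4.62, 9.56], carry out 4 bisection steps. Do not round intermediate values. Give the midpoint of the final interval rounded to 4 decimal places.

f(4.620000) = -11.085600, f(9.560000) = 58.963600 (opposite signs)
step 1: m = 7.090000, f(m) = 17.838100 > 0 → root in [4.620000, 7.090000]
step 2: m = 5.855000, f(m) = 1.851025 > 0 → root in [4.620000, 5.855000]
step 3: m = 5.237500, f(m) = -4.998594 < 0 → root in [5.237500, 5.855000]
step 4: m = 5.546250, f(m) = -1.669111 < 0 → root in [5.546250, 5.855000]
Midpoint of [5.546250, 5.855000] = 5.700625

5.7006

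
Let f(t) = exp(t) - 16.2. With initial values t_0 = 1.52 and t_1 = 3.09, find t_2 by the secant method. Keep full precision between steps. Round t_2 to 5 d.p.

2.56888

f(t_0) = -11.627775, f(t_1) = 5.777078
t_2 = 3.090000 - (5.777078)·(3.090000 - 1.520000)/(5.777078 - (-11.627775)) = 2.568880; f(t_2) = -3.148798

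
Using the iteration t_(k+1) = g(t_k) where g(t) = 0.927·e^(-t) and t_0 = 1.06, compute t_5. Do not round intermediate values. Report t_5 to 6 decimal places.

0.520323

t_1 = g(1.060000) = 0.321165
t_2 = g(0.321165) = 0.672357
t_3 = g(0.672357) = 0.473237
t_4 = g(0.473237) = 0.577505
t_5 = g(0.577505) = 0.520323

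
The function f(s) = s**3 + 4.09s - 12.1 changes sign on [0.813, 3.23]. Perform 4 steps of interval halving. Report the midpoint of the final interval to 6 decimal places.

1.643844

f(0.813000) = -8.237462, f(3.230000) = 34.808967 (opposite signs)
step 1: m = 2.021500, f(m) = 4.428718 > 0 → root in [0.813000, 2.021500]
step 2: m = 1.417250, f(m) = -3.456763 < 0 → root in [1.417250, 2.021500]
step 3: m = 1.719375, f(m) = 0.015147 > 0 → root in [1.417250, 1.719375]
step 4: m = 1.568313, f(m) = -1.828174 < 0 → root in [1.568313, 1.719375]
Midpoint of [1.568313, 1.719375] = 1.643844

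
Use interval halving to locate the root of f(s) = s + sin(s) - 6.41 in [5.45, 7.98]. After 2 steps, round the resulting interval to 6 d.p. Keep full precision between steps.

[6.082500, 6.715000]

f(5.450000) = -1.700077, f(7.980000) = 2.562070 (opposite signs)
step 1: m = 6.715000, f(m) = 0.723520 > 0 → root in [5.450000, 6.715000]
step 2: m = 6.082500, f(m) = -0.526841 < 0 → root in [6.082500, 6.715000]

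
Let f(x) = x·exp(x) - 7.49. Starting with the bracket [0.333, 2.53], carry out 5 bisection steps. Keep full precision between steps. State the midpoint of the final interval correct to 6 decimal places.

f(0.333000) = -7.025416, f(2.530000) = 24.270371 (opposite signs)
step 1: m = 1.431500, f(m) = -1.499213 < 0 → root in [1.431500, 2.530000]
step 2: m = 1.980750, f(m) = 6.866827 > 0 → root in [1.431500, 1.980750]
step 3: m = 1.706125, f(m) = 1.906617 > 0 → root in [1.431500, 1.706125]
step 4: m = 1.568812, f(m) = 0.041780 > 0 → root in [1.431500, 1.568812]
step 5: m = 1.500156, f(m) = -0.765716 < 0 → root in [1.500156, 1.568812]
Midpoint of [1.500156, 1.568812] = 1.534484

1.534484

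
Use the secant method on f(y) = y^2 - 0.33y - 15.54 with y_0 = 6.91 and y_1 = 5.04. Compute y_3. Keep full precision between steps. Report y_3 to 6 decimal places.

f(y_0) = 29.927800, f(y_1) = 8.198400
y_2 = 5.040000 - (8.198400)·(5.040000 - 6.910000)/(8.198400 - (29.927800)) = 4.334458; f(y_2) = 1.817154
y_3 = 4.334458 - (1.817154)·(4.334458 - 5.040000)/(1.817154 - (8.198400)) = 4.133544; f(y_3) = 0.182119

4.133544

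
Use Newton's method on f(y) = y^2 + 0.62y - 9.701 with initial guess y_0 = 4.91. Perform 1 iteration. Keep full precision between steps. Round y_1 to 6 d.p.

f'(y) = 2y + 0.62
y_0 = 4.910000: f = 17.451300, f' = 10.440000 → y_1 = 4.910000 - (17.451300)/(10.440000) = 3.238420

3.238420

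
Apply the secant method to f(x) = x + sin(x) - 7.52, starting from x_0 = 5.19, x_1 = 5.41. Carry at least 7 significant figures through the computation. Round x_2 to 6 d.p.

7.261837

f(x_0) = -3.218096, f(x_1) = -2.876379
x_2 = 5.410000 - (-2.876379)·(5.410000 - 5.190000)/(-2.876379 - (-3.218096)) = 7.261837; f(x_2) = 0.571583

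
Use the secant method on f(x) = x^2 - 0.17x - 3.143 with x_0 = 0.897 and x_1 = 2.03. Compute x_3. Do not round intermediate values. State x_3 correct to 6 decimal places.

1.857126

Secant update: x_(k+1) = x_k − f(x_k)·(x_k − x_(k-1))/(f(x_k) − f(x_(k-1))).
f(x_0) = -2.490881, f(x_1) = 0.632800
x_2 = 2.030000 - (0.632800)·(2.030000 - 0.897000)/(0.632800 - (-2.490881)) = 1.800475; f(x_2) = -0.207370
x_3 = 1.800475 - (-0.207370)·(1.800475 - 2.030000)/(-0.207370 - (0.632800)) = 1.857126; f(x_3) = -0.009793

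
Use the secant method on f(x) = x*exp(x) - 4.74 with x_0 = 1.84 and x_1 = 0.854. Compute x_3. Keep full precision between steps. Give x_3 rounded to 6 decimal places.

1.357564

f(x_0) = 6.845630, f(x_1) = -2.733933
x_2 = 0.854000 - (-2.733933)·(0.854000 - 1.840000)/(-2.733933 - (6.845630)) = 1.135397; f(x_2) = -1.206182
x_3 = 1.135397 - (-1.206182)·(1.135397 - 0.854000)/(-1.206182 - (-2.733933)) = 1.357564; f(x_3) = 0.536459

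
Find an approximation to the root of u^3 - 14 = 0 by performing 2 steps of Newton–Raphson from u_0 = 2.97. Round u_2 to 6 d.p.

f'(u) = 3u^2
u_0 = 2.970000: f = 12.198073, f' = 26.462700 → u_1 = 2.970000 - (12.198073)/(26.462700) = 2.509047
u_1 = 2.509047: f = 1.795237, f' = 18.885944 → u_2 = 2.509047 - (1.795237)/(18.885944) = 2.413990

2.413990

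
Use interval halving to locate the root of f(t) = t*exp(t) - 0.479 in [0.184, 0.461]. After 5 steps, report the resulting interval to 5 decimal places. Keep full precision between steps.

[0.33981, 0.34847]

f(0.184000) = -0.257829, f(0.461000) = 0.251989 (opposite signs)
step 1: m = 0.322500, f(m) = -0.033765 < 0 → root in [0.322500, 0.461000]
step 2: m = 0.391750, f(m) = 0.100621 > 0 → root in [0.322500, 0.391750]
step 3: m = 0.357125, f(m) = 0.031408 > 0 → root in [0.322500, 0.357125]
step 4: m = 0.339813, f(m) = -0.001671 < 0 → root in [0.339813, 0.357125]
step 5: m = 0.348469, f(m) = 0.014744 > 0 → root in [0.339813, 0.348469]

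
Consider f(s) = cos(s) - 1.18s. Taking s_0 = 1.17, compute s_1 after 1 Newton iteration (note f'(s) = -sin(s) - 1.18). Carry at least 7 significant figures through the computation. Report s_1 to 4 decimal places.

Newton update: s ← s − f(s)/f'(s).
s_0 = 1.170000: f = -0.990448, f' = -2.100751 → s_1 = 1.170000 - (-0.990448)/(-2.100751) = 0.698526

0.6985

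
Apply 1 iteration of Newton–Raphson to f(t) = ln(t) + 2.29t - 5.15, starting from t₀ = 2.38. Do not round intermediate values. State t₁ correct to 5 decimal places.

1.94929

f'(t) = 1/t + 2.29
t_0 = 2.380000: f = 1.167300, f' = 2.710168 → t_1 = 2.380000 - (1.167300)/(2.710168) = 1.949289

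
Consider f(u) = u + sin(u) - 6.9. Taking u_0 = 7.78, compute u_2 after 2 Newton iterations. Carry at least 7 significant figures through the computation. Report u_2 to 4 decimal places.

Newton update: u ← u − f(u)/f'(u).
f'(u) = 1 + cos(u)
u_0 = 7.780000: f = 1.877265, f' = 1.073914 → u_1 = 7.780000 - (1.877265)/(1.073914) = 6.031942
u_1 = 6.031942: f = -1.116667, f' = 1.968604 → u_2 = 6.031942 - (-1.116667)/(1.968604) = 6.599180

6.5992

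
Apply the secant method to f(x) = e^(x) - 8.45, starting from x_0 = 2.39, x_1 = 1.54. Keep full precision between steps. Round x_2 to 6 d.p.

f(x_0) = 2.463494, f(x_1) = -3.785410
x_2 = 1.540000 - (-3.785410)·(1.540000 - 2.390000)/(-3.785410 - (2.463494)) = 2.054906; f(x_2) = -0.643896

2.054906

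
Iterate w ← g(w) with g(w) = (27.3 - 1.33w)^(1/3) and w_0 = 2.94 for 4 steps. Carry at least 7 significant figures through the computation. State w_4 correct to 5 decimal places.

w_1 = g(2.940000) = 2.859843
w_2 = g(2.859843) = 2.864181
w_3 = g(2.864181) = 2.863947
w_4 = g(2.863947) = 2.863959

2.86396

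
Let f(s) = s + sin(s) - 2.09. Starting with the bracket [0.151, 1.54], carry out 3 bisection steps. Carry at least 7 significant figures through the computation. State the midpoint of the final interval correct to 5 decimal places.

f(0.151000) = -1.788573, f(1.540000) = 0.449526 (opposite signs)
step 1: m = 0.845500, f(m) = -0.496197 < 0 → root in [0.845500, 1.540000]
step 2: m = 1.192750, f(m) = 0.032138 > 0 → root in [0.845500, 1.192750]
step 3: m = 1.019125, f(m) = -0.219225 < 0 → root in [1.019125, 1.192750]
Midpoint of [1.019125, 1.192750] = 1.105938

1.10594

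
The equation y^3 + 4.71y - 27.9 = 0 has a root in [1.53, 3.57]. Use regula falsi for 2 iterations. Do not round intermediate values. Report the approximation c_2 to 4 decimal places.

2.4308

f(1.530000) = -17.112123, f(3.570000) = 34.413993
step 1: c = 2.207496, f(c) = -6.745483 < 0 → new bracket [2.207496, 3.570000]
step 2: c = 2.430792, f(c) = -2.088030 < 0 → new bracket [2.430792, 3.570000]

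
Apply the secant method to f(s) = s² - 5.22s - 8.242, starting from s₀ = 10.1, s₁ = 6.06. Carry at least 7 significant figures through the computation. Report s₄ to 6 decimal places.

6.489803

f(s_0) = 41.046000, f(s_1) = -3.151600
s_2 = 6.060000 - (-3.151600)·(6.060000 - 10.100000)/(-3.151600 - (41.046000)) = 6.348080; f(s_2) = -1.080855
s_3 = 6.348080 - (-1.080855)·(6.348080 - 6.060000)/(-1.080855 - (-3.151600)) = 6.498448; f(s_3) = 0.065928
s_4 = 6.498448 - (0.065928)·(6.498448 - 6.348080)/(0.065928 - (-1.080855)) = 6.489803; f(s_4) = -0.001225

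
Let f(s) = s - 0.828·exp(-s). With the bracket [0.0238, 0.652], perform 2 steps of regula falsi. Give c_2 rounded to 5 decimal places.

f(0.023800) = -0.784726, f(0.652000) = 0.220610
step 1: c = 0.514149, f(c) = 0.018997 > 0 → new bracket [0.023800, 0.514149]
step 2: c = 0.502559, f(c) = 0.001635 > 0 → new bracket [0.023800, 0.502559]

0.50256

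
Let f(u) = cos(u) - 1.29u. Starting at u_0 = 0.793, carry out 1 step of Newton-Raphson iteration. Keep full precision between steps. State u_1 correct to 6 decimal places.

0.632568

f'(u) = -sin(u) - 1.29
u_0 = 0.793000: f = -0.321259, f' = -2.002462 → u_1 = 0.793000 - (-0.321259)/(-2.002462) = 0.632568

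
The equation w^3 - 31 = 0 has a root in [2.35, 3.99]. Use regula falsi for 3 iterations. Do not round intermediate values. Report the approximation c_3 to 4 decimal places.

3.1302

f(2.350000) = -18.022125, f(3.990000) = 32.521199
step 1: c = 2.934771, f(c) = -5.723160 < 0 → new bracket [2.934771, 3.990000]
step 2: c = 3.092683, f(c) = -1.419444 < 0 → new bracket [3.092683, 3.990000]
step 3: c = 3.130210, f(c) = -0.329522 < 0 → new bracket [3.130210, 3.990000]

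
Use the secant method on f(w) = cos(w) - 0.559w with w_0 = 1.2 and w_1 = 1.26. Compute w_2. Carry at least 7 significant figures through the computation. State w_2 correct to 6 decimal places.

f(w_0) = -0.308442, f(w_1) = -0.398523
w_2 = 1.260000 - (-0.398523)·(1.260000 - 1.200000)/(-0.398523 - (-0.308442)) = 0.994556; f(w_2) = -0.011082

0.994556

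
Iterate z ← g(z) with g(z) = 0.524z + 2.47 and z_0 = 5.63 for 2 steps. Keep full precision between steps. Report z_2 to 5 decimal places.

z_1 = g(5.630000) = 5.420120
z_2 = g(5.420120) = 5.310143

5.31014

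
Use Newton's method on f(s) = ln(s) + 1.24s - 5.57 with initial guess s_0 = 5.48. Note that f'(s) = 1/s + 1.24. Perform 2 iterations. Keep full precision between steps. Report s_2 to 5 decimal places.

3.48498

Newton update: s ← s − f(s)/f'(s).
s_0 = 5.480000: f = 2.926305, f' = 1.422482 → s_1 = 5.480000 - (2.926305)/(1.422482) = 3.422817
s_1 = 3.422817: f = -0.095243, f' = 1.532157 → s_2 = 3.422817 - (-0.095243)/(1.532157) = 3.484980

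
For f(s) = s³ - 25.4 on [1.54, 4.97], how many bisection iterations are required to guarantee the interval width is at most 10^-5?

Initial width b − a = 4.97 − 1.54 = 3.430000.
After n steps the width is (b−a)/2^n; need (b−a)/2^n ≤ 10^-5.
So n ≥ log₂(3.430000/10^-5) = log₂(343000.0000) ≈ 18.3878.
Hence n = 19.

19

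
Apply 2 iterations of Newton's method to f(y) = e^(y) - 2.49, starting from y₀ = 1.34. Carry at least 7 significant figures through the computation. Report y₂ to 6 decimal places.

f'(y) = e^(y)
y_0 = 1.340000: f = 1.329044, f' = 3.819044 → y_1 = 1.340000 - (1.329044)/(3.819044) = 0.991996
y_1 = 0.991996: f = 0.206611, f' = 2.696611 → y_2 = 0.991996 - (0.206611)/(2.696611) = 0.915377

0.915377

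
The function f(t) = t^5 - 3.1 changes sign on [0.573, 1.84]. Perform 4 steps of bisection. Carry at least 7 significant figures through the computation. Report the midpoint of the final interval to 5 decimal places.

f(0.573000) = -3.038231, f(1.840000) = 17.990609 (opposite signs)
step 1: m = 1.206500, f(m) = -0.543554 < 0 → root in [1.206500, 1.840000]
step 2: m = 1.523250, f(m) = 5.100795 > 0 → root in [1.206500, 1.523250]
step 3: m = 1.364875, f(m) = 1.636575 > 0 → root in [1.206500, 1.364875]
step 4: m = 1.285688, f(m) = 0.412992 > 0 → root in [1.206500, 1.285688]
Midpoint of [1.206500, 1.285688] = 1.246094

1.24609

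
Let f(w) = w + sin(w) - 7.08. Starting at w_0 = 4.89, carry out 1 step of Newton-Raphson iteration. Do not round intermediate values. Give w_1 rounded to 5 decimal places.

7.58765

Newton update: w ← w − f(w)/f'(w).
f'(w) = 1 + cos(w)
w_0 = 4.890000: f = -3.174269, f' = 1.176679 → w_1 = 4.890000 - (-3.174269)/(1.176679) = 7.587651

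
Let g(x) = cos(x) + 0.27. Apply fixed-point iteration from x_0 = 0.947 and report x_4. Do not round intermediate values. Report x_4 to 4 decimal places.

0.9146

x_1 = g(0.947000) = 0.854121
x_2 = g(0.854121) = 0.926882
x_3 = g(0.926882) = 0.870331
x_4 = g(0.870331) = 0.914574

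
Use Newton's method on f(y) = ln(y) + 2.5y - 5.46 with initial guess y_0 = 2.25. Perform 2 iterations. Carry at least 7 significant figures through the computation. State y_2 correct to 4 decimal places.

Newton update: y ← y − f(y)/f'(y).
f'(y) = 1/y + 2.5
y_0 = 2.250000: f = 0.975930, f' = 2.944444 → y_1 = 2.250000 - (0.975930)/(2.944444) = 1.918552
y_1 = 1.918552: f = -0.012049, f' = 3.021226 → y_2 = 1.918552 - (-0.012049)/(3.021226) = 1.922540

1.9225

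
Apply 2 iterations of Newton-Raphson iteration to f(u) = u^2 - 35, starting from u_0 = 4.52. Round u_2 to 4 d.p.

f'(u) = 2u
u_0 = 4.520000: f = -14.569600, f' = 9.040000 → u_1 = 4.520000 - (-14.569600)/(9.040000) = 6.131681
u_1 = 6.131681: f = 2.597517, f' = 12.263363 → u_2 = 6.131681 - (2.597517)/(12.263363) = 5.919870

5.9199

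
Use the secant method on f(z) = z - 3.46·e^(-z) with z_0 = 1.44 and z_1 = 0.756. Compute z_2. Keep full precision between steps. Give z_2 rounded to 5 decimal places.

Secant update: z_(k+1) = z_k − f(z_k)·(z_k − z_(k-1))/(f(z_k) − f(z_(k-1))).
f(z_0) = 0.620230, f(z_1) = -0.868611
z_2 = 0.756000 - (-0.868611)·(0.756000 - 1.440000)/(-0.868611 - (0.620230)) = 1.155055; f(z_2) = 0.065017

1.15506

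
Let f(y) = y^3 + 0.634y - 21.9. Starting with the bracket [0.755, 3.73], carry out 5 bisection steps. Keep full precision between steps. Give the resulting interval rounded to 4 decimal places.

[2.7073, 2.8003]

f(0.755000) = -20.990961, f(3.730000) = 32.359937 (opposite signs)
step 1: m = 2.242500, f(m) = -9.201157 < 0 → root in [2.242500, 3.730000]
step 2: m = 2.986250, f(m) = 6.623731 > 0 → root in [2.242500, 2.986250]
step 3: m = 2.614375, f(m) = -2.373346 < 0 → root in [2.614375, 2.986250]
step 4: m = 2.800312, f(m) = 1.834749 > 0 → root in [2.614375, 2.800312]
step 5: m = 2.707344, f(m) = -0.339499 < 0 → root in [2.707344, 2.800312]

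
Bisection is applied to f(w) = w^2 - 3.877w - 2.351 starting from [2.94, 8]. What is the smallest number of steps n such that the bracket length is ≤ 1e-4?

16

Initial width b − a = 8 − 2.94 = 5.060000.
After n steps the width is (b−a)/2^n; need (b−a)/2^n ≤ 1e-4.
So n ≥ log₂(5.060000/1e-4) = log₂(50600.0000) ≈ 15.6268.
Hence n = 16.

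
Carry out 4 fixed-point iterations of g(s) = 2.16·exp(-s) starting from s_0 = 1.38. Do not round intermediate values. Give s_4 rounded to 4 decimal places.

1.1665

s_1 = g(1.380000) = 0.543410
s_2 = g(0.543410) = 1.254452
s_3 = g(1.254452) = 0.616102
s_4 = g(0.616102) = 1.166499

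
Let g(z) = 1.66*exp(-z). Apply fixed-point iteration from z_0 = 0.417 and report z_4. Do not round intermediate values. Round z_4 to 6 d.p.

z_1 = g(0.417000) = 1.093975
z_2 = g(1.093975) = 0.555905
z_3 = g(0.555905) = 0.952098
z_4 = g(0.952098) = 0.640645

0.640645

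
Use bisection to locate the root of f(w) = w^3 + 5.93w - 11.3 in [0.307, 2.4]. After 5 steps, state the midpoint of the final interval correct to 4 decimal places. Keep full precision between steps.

1.4516

f(0.307000) = -9.450556, f(2.400000) = 16.756000 (opposite signs)
step 1: m = 1.353500, f(m) = -0.794184 < 0 → root in [1.353500, 2.400000]
step 2: m = 1.876750, f(m) = 6.439399 > 0 → root in [1.353500, 1.876750]
step 3: m = 1.615125, f(m) = 2.490953 > 0 → root in [1.353500, 1.615125]
step 4: m = 1.484312, f(m) = 0.772186 > 0 → root in [1.353500, 1.484312]
step 5: m = 1.418906, f(m) = -0.029209 < 0 → root in [1.418906, 1.484312]
Midpoint of [1.418906, 1.484312] = 1.451609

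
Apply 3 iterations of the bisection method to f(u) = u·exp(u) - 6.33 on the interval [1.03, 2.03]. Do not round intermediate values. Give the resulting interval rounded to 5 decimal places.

[1.40500, 1.53000]

f(1.030000) = -3.444902, f(2.030000) = 9.126595 (opposite signs)
step 1: m = 1.530000, f(m) = 0.735811 > 0 → root in [1.030000, 1.530000]
step 2: m = 1.280000, f(m) = -1.726301 < 0 → root in [1.280000, 1.530000]
step 3: m = 1.405000, f(m) = -0.603885 < 0 → root in [1.405000, 1.530000]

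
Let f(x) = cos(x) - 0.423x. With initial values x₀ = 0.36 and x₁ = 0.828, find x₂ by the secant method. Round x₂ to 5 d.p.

f(x_0) = 0.783617, f(x_1) = 0.326106
x_2 = 0.828000 - (0.326106)·(0.828000 - 0.360000)/(0.326106 - (0.783617)) = 1.161583; f(x_2) = -0.093462

1.16158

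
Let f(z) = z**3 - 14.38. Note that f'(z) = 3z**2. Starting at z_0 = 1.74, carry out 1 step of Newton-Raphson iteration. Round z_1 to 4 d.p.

2.7432

Newton update: z ← z − f(z)/f'(z).
z_0 = 1.740000: f = -9.111976, f' = 9.082800 → z_1 = 1.740000 - (-9.111976)/(9.082800) = 2.743212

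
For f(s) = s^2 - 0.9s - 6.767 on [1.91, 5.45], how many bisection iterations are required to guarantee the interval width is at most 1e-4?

16

Initial width b − a = 5.45 − 1.91 = 3.540000.
After n steps the width is (b−a)/2^n; need (b−a)/2^n ≤ 1e-4.
So n ≥ log₂(3.540000/1e-4) = log₂(35400.0000) ≈ 15.1115.
Hence n = 16.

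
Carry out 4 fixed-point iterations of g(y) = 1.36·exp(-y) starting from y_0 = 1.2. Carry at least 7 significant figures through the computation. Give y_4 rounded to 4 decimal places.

0.7836

y_1 = g(1.200000) = 0.409624
y_2 = g(0.409624) = 0.902904
y_3 = g(0.902904) = 0.551332
y_4 = g(0.551332) = 0.783608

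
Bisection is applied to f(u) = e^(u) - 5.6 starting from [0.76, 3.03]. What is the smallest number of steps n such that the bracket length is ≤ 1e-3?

12

Initial width b − a = 3.03 − 0.76 = 2.270000.
After n steps the width is (b−a)/2^n; need (b−a)/2^n ≤ 1e-3.
So n ≥ log₂(2.270000/1e-3) = log₂(2270.0000) ≈ 11.1485.
Hence n = 12.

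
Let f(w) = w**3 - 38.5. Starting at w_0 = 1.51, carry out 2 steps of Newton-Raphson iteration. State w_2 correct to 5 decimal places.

f'(w) = 3w**2
w_0 = 1.510000: f = -35.057049, f' = 6.840300 → w_1 = 1.510000 - (-35.057049)/(6.840300) = 6.635075
w_1 = 6.635075: f = 253.603974, f' = 132.072652 → w_2 = 6.635075 - (253.603974)/(132.072652) = 4.714889

4.71489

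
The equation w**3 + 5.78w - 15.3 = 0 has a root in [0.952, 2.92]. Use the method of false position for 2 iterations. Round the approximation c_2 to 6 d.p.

1.636976

f(0.952000) = -8.934639, f(2.920000) = 26.474688
step 1: c = 1.448575, f(c) = -3.887597 < 0 → new bracket [1.448575, 2.920000]
step 2: c = 1.636976, f(c) = -1.451686 < 0 → new bracket [1.636976, 2.920000]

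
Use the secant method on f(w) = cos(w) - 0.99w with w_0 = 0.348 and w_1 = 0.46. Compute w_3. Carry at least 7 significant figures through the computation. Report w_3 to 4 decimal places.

f(w_0) = 0.595537, f(w_1) = 0.440652
w_2 = 0.460000 - (0.440652)·(0.460000 - 0.348000)/(0.440652 - (0.595537)) = 0.778645; f(w_2) = -0.058993
w_3 = 0.778645 - (-0.058993)·(0.778645 - 0.460000)/(-0.058993 - (0.440652)) = 0.741023; f(w_3) = 0.004166

0.7410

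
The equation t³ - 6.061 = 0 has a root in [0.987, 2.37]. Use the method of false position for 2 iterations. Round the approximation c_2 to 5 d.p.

False-position update: c = (a·f(b) − b·f(a))/(f(b) − f(a)); replace the endpoint whose sign matches f(c).
f(0.987000) = -5.099495, f(2.370000) = 7.251053
step 1: c = 1.558036, f(c) = -2.278908 < 0 → new bracket [1.558036, 2.370000]
step 2: c = 1.752201, f(c) = -0.681375 < 0 → new bracket [1.752201, 2.370000]

1.75220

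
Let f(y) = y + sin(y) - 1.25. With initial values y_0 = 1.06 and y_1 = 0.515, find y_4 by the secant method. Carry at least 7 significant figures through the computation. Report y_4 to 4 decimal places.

f(y_0) = 0.682355, f(y_1) = -0.242465
y_2 = 0.515000 - (-0.242465)·(0.515000 - 1.060000)/(-0.242465 - (0.682355)) = 0.657886; f(y_2) = 0.019331
y_3 = 0.657886 - (0.019331)·(0.657886 - 0.515000)/(0.019331 - (-0.242465)) = 0.647335; f(y_3) = 0.000398
y_4 = 0.647335 - (0.000398)·(0.647335 - 0.657886)/(0.000398 - (0.019331)) = 0.647113; f(y_4) = -0.000001

0.6471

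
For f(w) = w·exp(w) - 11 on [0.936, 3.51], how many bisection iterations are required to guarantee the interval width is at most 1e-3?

Initial width b − a = 3.51 − 0.936 = 2.574000.
After n steps the width is (b−a)/2^n; need (b−a)/2^n ≤ 1e-3.
So n ≥ log₂(2.574000/1e-3) = log₂(2574.0000) ≈ 11.3298.
Hence n = 12.

12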